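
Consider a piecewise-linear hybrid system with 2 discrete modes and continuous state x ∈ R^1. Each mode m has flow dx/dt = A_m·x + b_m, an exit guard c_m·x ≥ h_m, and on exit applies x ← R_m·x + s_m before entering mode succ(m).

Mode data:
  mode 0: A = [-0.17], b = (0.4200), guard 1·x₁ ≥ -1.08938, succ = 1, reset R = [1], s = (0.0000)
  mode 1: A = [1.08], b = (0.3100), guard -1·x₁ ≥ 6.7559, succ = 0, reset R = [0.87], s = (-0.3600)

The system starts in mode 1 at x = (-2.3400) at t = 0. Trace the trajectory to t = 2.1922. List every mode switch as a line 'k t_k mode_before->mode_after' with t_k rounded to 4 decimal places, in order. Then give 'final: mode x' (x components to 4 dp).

1 1.0627 1->0
final: 0 -4.7163

Mode 1: guard c·x = 6.7559 hit at Δt = 1.0627 (t = 1.0627), x⁻ = (-6.7559) → reset → x⁺ = (-6.2376), jump to mode 0
Mode 0: flow for 1.1295 to horizon, guard not reached → x = (-4.7163)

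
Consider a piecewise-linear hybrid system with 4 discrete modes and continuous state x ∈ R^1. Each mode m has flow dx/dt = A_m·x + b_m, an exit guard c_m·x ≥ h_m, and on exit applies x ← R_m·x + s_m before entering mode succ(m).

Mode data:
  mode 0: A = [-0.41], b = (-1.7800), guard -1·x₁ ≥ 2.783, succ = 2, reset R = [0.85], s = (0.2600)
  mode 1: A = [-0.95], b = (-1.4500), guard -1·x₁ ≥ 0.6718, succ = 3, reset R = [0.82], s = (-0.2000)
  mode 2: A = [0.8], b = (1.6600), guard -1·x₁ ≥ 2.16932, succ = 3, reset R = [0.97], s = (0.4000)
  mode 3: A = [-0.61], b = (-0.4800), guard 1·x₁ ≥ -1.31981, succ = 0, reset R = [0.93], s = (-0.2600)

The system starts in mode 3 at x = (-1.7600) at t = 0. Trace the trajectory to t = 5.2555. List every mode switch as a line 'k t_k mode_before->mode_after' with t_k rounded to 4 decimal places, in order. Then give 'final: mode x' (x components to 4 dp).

Mode 3: guard c·x = -1.3198 hit at Δt = 0.9871 (t = 0.9871), x⁻ = (-1.3198) → reset → x⁺ = (-1.4874), jump to mode 0
Mode 0: guard c·x = 2.7830 hit at Δt = 1.4757 (t = 2.4628), x⁻ = (-2.7830) → reset → x⁺ = (-2.1055), jump to mode 2
Mode 2: guard c·x = 2.1693 hit at Δt = 1.4092 (t = 3.8719), x⁻ = (-2.1693) → reset → x⁺ = (-1.7042), jump to mode 3
Mode 3: guard c·x = -1.3198 hit at Δt = 0.8904 (t = 4.7623), x⁻ = (-1.3198) → reset → x⁺ = (-1.4874), jump to mode 0
Mode 0: flow for 0.4932 to horizon, guard not reached → x = (-2.0099)

1 0.9871 3->0
2 2.4628 0->2
3 3.8719 2->3
4 4.7623 3->0
final: 0 -2.0099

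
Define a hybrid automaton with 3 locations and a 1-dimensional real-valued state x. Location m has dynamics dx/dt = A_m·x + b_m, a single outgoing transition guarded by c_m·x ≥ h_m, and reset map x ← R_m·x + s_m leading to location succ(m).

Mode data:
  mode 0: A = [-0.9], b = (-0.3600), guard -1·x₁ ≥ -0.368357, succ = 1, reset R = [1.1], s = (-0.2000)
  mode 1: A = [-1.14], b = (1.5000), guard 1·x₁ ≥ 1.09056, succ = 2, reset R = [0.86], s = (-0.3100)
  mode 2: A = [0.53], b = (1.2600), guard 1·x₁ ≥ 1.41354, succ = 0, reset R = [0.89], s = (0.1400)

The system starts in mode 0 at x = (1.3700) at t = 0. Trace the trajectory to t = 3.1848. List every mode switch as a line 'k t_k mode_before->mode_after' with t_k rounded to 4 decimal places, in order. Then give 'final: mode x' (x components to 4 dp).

1 0.9272 0->1
2 2.3268 1->2
3 2.7650 2->0
final: 0 0.8323

Mode 0: guard c·x = -0.3684 hit at Δt = 0.9272 (t = 0.9272), x⁻ = (0.3684) → reset → x⁺ = (0.2052), jump to mode 1
Mode 1: guard c·x = 1.0906 hit at Δt = 1.3996 (t = 2.3268), x⁻ = (1.0906) → reset → x⁺ = (0.6279), jump to mode 2
Mode 2: guard c·x = 1.4135 hit at Δt = 0.4382 (t = 2.7650), x⁻ = (1.4135) → reset → x⁺ = (1.3981), jump to mode 0
Mode 0: flow for 0.4198 to horizon, guard not reached → x = (0.8323)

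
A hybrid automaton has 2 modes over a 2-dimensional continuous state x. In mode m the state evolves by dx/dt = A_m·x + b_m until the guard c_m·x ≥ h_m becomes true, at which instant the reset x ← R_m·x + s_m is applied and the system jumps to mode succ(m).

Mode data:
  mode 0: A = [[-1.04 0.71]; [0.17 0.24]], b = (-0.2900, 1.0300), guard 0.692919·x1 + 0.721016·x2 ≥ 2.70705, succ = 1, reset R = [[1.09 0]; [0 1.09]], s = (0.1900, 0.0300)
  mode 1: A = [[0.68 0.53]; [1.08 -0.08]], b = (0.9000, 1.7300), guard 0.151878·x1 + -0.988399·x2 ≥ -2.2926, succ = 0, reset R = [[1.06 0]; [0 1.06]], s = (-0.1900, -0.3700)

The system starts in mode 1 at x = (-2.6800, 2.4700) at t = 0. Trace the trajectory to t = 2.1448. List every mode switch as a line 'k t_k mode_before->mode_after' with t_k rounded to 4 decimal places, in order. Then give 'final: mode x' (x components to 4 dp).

1 0.4294 1->0
2 1.6700 0->1
final: 1 2.5367 5.1928

Mode 1: guard c·x = -2.2926 hit at Δt = 0.4294 (t = 0.4294), x⁻ = (-2.5572, 1.9266) → reset → x⁺ = (-2.9006, 1.6722), jump to mode 0
Mode 0: guard c·x = 2.7071 hit at Δt = 1.2406 (t = 1.6700), x⁻ = (0.3124, 3.4543) → reset → x⁺ = (0.5305, 3.7951), jump to mode 1
Mode 1: flow for 0.4748 to horizon, guard not reached → x = (2.5367, 5.1928)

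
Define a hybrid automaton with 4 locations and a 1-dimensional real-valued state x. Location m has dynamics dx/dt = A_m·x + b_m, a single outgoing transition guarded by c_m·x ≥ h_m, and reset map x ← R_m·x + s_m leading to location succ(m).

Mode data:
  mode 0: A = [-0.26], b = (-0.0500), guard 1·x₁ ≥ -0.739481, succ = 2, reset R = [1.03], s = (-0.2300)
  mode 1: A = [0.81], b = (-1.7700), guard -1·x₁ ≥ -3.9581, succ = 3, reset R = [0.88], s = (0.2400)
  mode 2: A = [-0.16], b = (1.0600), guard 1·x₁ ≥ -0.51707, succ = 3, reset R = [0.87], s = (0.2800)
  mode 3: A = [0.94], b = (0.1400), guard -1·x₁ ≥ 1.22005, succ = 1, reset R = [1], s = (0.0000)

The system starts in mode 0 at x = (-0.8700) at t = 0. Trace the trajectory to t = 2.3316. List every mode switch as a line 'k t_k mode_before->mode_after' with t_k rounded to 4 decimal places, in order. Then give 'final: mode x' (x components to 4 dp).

1 0.8228 0->2
2 1.2249 2->3
final: 3 -0.2081

Mode 0: guard c·x = -0.7395 hit at Δt = 0.8228 (t = 0.8228), x⁻ = (-0.7395) → reset → x⁺ = (-0.9917), jump to mode 2
Mode 2: guard c·x = -0.5171 hit at Δt = 0.4021 (t = 1.2249), x⁻ = (-0.5171) → reset → x⁺ = (-0.1699), jump to mode 3
Mode 3: flow for 1.1067 to horizon, guard not reached → x = (-0.2081)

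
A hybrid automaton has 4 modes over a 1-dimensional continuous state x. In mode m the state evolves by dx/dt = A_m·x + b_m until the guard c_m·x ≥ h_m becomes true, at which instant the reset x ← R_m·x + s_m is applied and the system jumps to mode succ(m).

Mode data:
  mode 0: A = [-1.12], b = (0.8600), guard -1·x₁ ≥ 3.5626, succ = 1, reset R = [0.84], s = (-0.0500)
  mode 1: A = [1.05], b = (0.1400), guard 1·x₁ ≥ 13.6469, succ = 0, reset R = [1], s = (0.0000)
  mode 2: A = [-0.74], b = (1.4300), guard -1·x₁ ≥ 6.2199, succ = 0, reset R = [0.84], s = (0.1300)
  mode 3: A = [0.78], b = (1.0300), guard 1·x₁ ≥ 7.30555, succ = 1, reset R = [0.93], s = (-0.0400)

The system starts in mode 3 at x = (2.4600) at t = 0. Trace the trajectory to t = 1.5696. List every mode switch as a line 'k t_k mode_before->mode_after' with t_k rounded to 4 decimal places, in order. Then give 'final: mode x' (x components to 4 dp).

Mode 3: guard c·x = 7.3056 hit at Δt = 1.0576 (t = 1.0576), x⁻ = (7.3055) → reset → x⁺ = (6.7542), jump to mode 1
Mode 1: flow for 0.5120 to horizon, guard not reached → x = (11.6573)

1 1.0576 3->1
final: 1 11.6573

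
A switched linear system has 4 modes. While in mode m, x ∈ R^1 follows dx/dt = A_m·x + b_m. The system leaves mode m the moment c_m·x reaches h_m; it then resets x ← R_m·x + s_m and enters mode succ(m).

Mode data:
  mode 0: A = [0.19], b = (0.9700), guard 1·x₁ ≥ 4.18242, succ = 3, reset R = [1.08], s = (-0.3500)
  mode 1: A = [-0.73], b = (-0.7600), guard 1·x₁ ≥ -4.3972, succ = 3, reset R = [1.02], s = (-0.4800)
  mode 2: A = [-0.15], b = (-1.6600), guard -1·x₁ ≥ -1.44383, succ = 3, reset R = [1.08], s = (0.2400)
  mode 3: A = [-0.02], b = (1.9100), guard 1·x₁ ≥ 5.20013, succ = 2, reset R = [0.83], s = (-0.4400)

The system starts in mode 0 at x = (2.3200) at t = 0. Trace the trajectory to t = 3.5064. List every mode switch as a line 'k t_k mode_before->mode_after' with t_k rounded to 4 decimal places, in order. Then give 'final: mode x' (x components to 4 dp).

1 1.1779 0->3
2 1.7467 3->2
3 2.9311 2->3
final: 3 2.8713

Mode 0: guard c·x = 4.1824 hit at Δt = 1.1779 (t = 1.1779), x⁻ = (4.1824) → reset → x⁺ = (4.1670), jump to mode 3
Mode 3: guard c·x = 5.2001 hit at Δt = 0.5688 (t = 1.7467), x⁻ = (5.2001) → reset → x⁺ = (3.8761), jump to mode 2
Mode 2: guard c·x = -1.4438 hit at Δt = 1.1844 (t = 2.9311), x⁻ = (1.4438) → reset → x⁺ = (1.7993), jump to mode 3
Mode 3: flow for 0.5753 to horizon, guard not reached → x = (2.8713)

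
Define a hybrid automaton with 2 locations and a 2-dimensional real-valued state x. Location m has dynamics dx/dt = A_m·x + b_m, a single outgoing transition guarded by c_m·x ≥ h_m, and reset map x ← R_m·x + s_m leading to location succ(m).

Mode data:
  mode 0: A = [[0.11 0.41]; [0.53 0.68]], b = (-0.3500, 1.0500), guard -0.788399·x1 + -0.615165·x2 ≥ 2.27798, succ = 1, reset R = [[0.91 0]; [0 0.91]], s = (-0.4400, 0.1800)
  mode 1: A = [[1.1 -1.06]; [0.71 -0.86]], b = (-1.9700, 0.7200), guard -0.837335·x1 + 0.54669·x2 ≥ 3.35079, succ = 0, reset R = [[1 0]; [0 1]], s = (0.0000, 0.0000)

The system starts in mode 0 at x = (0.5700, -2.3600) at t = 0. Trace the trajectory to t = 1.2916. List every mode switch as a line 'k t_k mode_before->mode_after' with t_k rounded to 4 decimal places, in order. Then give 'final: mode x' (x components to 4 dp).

Mode 0: guard c·x = 2.2780 hit at Δt = 0.8291 (t = 0.8291), x⁻ = (-0.5962, -2.9389) → reset → x⁺ = (-0.9825, -2.4944), jump to mode 1
Mode 1: flow for 0.4625 to horizon, guard not reached → x = (-1.4778, -1.7246)

1 0.8291 0->1
final: 1 -1.4778 -1.7246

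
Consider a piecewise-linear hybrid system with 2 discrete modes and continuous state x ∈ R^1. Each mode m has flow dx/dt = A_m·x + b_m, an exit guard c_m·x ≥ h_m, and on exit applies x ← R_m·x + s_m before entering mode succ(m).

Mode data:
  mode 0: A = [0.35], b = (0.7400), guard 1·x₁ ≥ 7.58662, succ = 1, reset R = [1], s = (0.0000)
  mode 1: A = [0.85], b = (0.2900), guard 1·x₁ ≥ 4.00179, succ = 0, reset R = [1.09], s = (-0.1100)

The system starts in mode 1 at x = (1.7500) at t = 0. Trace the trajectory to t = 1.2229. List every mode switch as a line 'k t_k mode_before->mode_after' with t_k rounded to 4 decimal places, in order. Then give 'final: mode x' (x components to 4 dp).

Mode 1: guard c·x = 4.0018 hit at Δt = 0.8598 (t = 0.8598), x⁻ = (4.0018) → reset → x⁺ = (4.2520), jump to mode 0
Mode 0: flow for 0.3631 to horizon, guard not reached → x = (5.1147)

1 0.8598 1->0
final: 0 5.1147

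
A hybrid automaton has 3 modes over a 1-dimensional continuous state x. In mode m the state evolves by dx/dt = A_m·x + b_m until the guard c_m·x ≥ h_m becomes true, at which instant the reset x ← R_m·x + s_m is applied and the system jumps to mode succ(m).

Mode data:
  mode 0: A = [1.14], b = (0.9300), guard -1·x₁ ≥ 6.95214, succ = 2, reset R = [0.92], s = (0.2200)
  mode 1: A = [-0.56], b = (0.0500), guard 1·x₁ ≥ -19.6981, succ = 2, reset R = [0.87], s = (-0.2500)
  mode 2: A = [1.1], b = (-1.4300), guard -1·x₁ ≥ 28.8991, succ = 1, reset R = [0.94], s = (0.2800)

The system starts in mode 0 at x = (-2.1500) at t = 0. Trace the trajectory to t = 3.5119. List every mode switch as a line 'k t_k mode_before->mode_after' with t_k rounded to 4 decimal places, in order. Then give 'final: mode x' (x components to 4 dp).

1 1.3385 0->2
2 2.6077 2->1
3 3.1610 1->2
final: 2 -26.1906

Mode 0: guard c·x = 6.9521 hit at Δt = 1.3385 (t = 1.3385), x⁻ = (-6.9521) → reset → x⁺ = (-6.1760), jump to mode 2
Mode 2: guard c·x = 28.8991 hit at Δt = 1.2692 (t = 2.6077), x⁻ = (-28.8991) → reset → x⁺ = (-26.8852), jump to mode 1
Mode 1: guard c·x = -19.6981 hit at Δt = 0.5533 (t = 3.1610), x⁻ = (-19.6981) → reset → x⁺ = (-17.3873), jump to mode 2
Mode 2: flow for 0.3509 to horizon, guard not reached → x = (-26.1906)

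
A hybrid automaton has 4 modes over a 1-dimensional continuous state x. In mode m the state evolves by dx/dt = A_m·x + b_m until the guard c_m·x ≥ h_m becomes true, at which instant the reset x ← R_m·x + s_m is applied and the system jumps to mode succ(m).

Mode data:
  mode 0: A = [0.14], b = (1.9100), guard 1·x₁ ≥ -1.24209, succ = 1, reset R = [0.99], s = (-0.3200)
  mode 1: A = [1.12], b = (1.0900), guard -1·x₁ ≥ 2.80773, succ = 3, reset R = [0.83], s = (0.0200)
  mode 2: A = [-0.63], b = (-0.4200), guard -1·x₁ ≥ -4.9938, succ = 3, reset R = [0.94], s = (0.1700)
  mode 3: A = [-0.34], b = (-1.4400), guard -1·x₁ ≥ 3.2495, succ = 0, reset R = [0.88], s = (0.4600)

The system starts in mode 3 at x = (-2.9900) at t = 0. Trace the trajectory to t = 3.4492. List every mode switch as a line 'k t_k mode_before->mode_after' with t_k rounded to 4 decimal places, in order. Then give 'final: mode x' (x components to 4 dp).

Mode 3: guard c·x = 3.2495 hit at Δt = 0.6873 (t = 0.6873), x⁻ = (-3.2495) → reset → x⁺ = (-2.3996), jump to mode 0
Mode 0: guard c·x = -1.2421 hit at Δt = 0.6999 (t = 1.3872), x⁻ = (-1.2421) → reset → x⁺ = (-1.5497), jump to mode 1
Mode 1: guard c·x = 2.8077 hit at Δt = 1.0336 (t = 2.4208), x⁻ = (-2.8077) → reset → x⁺ = (-2.3104), jump to mode 3
Mode 3: flow for 1.0284 to horizon, guard not reached → x = (-2.8784)

1 0.6873 3->0
2 1.3872 0->1
3 2.4208 1->3
final: 3 -2.8784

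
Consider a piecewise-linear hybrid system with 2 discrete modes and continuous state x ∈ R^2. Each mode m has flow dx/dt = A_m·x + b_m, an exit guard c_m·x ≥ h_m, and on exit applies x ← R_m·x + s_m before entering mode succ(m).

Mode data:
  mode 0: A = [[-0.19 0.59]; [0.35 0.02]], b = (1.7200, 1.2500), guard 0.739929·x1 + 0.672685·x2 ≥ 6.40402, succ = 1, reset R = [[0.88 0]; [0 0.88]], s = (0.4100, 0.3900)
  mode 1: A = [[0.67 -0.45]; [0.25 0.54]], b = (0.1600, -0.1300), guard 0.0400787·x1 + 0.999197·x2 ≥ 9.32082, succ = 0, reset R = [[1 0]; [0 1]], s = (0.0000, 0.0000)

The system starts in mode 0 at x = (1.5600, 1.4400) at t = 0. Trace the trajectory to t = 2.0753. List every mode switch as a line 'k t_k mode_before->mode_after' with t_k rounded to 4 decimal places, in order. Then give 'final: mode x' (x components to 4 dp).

1 1.1786 0->1
final: 1 5.4811 8.0197

Mode 0: guard c·x = 6.4040 hit at Δt = 1.1786 (t = 1.1786), x⁻ = (4.7946, 4.2462) → reset → x⁺ = (4.6293, 4.1266), jump to mode 1
Mode 1: flow for 0.8967 to horizon, guard not reached → x = (5.4811, 8.0197)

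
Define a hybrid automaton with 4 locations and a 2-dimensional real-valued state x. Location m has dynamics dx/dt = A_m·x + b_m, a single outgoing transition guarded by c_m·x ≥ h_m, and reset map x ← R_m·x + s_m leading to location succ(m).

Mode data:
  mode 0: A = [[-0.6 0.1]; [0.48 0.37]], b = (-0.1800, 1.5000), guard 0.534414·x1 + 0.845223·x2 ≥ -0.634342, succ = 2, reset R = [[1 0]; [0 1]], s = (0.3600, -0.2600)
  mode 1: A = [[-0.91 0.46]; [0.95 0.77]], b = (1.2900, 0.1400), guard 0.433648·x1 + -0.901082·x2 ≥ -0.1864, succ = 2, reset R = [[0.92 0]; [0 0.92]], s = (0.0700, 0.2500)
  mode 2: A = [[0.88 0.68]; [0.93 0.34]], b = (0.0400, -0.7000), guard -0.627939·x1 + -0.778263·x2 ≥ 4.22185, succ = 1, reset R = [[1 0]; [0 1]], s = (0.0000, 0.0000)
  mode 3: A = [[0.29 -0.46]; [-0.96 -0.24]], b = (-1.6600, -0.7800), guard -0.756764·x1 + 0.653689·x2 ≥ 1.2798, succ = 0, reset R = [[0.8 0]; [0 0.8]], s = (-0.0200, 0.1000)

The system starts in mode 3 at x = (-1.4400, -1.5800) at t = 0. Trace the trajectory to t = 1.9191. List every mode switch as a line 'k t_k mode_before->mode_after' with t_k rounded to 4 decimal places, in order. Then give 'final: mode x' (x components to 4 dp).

1 0.5801 3->0
2 1.5075 0->2
final: 2 -1.4584 -1.0248

Mode 3: guard c·x = 1.2798 hit at Δt = 0.5801 (t = 0.5801), x⁻ = (-2.3918, -0.8111) → reset → x⁺ = (-1.9334, -0.5489), jump to mode 0
Mode 0: guard c·x = -0.6343 hit at Δt = 0.9274 (t = 1.5075), x⁻ = (-1.2554, 0.0432) → reset → x⁺ = (-0.8954, -0.2168), jump to mode 2
Mode 2: flow for 0.4116 to horizon, guard not reached → x = (-1.4584, -1.0248)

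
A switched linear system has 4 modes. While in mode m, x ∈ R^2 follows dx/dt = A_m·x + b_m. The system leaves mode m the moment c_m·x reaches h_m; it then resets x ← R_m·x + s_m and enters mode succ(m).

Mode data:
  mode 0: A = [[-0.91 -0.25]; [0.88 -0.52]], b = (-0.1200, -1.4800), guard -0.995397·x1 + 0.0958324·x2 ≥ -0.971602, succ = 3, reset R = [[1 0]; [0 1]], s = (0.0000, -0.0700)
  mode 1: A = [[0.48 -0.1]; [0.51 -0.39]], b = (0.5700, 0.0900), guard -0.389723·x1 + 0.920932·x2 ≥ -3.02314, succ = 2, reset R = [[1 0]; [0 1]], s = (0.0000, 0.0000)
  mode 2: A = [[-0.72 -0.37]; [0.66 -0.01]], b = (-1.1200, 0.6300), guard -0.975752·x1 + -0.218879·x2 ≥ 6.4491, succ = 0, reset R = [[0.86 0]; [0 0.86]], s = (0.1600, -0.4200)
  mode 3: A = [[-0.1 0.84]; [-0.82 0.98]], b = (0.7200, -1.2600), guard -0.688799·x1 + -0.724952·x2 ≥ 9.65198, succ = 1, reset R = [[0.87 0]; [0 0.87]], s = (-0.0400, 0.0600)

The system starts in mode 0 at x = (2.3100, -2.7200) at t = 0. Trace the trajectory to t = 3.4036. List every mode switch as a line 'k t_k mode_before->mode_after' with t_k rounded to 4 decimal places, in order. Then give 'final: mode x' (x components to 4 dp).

Mode 0: guard c·x = -0.9716 hit at Δt = 1.5561 (t = 1.5561), x⁻ = (0.8283, -1.5351) → reset → x⁺ = (0.8283, -1.6051), jump to mode 3
Mode 3: guard c·x = 9.6520 hit at Δt = 1.4251 (t = 2.9812), x⁻ = (-4.0884, -9.4295) → reset → x⁺ = (-3.5969, -8.1436), jump to mode 1
Mode 1: flow for 0.4224 to horizon, guard not reached → x = (-3.7698, -7.6028)

1 1.5561 0->3
2 2.9812 3->1
final: 1 -3.7698 -7.6028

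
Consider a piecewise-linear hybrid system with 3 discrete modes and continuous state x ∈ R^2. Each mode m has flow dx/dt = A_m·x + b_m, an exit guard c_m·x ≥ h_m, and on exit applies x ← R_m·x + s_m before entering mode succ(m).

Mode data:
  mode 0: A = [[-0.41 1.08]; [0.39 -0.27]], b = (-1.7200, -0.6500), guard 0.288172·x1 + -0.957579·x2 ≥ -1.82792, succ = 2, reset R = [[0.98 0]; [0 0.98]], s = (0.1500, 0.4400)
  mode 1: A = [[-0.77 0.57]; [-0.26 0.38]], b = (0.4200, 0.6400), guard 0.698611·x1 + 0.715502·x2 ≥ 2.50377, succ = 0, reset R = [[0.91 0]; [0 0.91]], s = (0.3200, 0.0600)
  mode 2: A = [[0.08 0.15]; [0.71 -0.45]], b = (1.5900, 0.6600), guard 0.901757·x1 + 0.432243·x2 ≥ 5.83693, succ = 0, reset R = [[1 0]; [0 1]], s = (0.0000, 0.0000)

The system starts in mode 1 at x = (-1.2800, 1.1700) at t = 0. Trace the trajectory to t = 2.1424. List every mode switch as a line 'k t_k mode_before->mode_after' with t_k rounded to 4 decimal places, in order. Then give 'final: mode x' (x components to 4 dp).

1 1.1351 1->0
2 1.5558 0->2
final: 2 2.5469 3.0820

Mode 1: guard c·x = 2.5038 hit at Δt = 1.1351 (t = 1.1351), x⁻ = (0.6917, 2.8240) → reset → x⁺ = (0.9494, 2.6298), jump to mode 0
Mode 0: guard c·x = -1.8279 hit at Δt = 0.4207 (t = 1.5558), x⁻ = (1.1487, 2.2546) → reset → x⁺ = (1.2757, 2.6495), jump to mode 2
Mode 2: flow for 0.5866 to horizon, guard not reached → x = (2.5469, 3.0820)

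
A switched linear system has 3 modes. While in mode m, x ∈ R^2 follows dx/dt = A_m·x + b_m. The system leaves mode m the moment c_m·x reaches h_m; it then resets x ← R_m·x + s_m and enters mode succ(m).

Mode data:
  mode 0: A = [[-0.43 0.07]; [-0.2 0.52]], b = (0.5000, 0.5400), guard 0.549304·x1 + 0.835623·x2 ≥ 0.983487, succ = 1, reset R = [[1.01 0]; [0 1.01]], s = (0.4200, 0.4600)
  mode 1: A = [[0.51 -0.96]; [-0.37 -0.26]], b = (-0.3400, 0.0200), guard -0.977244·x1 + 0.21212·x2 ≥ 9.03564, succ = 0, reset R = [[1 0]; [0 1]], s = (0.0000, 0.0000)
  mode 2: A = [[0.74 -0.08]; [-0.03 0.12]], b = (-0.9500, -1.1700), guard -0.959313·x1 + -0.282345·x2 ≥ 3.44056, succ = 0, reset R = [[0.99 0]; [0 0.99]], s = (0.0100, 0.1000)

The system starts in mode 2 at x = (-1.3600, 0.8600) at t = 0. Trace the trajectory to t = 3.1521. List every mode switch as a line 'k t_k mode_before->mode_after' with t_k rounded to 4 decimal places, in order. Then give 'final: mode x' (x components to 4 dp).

1 0.8143 2->0
2 2.1047 0->1
final: 1 -5.8751 3.1377

Mode 2: guard c·x = 3.4406 hit at Δt = 0.8143 (t = 0.8143), x⁻ = (-3.5888, 0.0077) → reset → x⁺ = (-3.5429, 0.1077), jump to mode 0
Mode 0: guard c·x = 0.9835 hit at Δt = 1.2904 (t = 2.1047), x⁻ = (-1.4594, 2.1363) → reset → x⁺ = (-1.0540, 2.6177), jump to mode 1
Mode 1: flow for 1.0474 to horizon, guard not reached → x = (-5.8751, 3.1377)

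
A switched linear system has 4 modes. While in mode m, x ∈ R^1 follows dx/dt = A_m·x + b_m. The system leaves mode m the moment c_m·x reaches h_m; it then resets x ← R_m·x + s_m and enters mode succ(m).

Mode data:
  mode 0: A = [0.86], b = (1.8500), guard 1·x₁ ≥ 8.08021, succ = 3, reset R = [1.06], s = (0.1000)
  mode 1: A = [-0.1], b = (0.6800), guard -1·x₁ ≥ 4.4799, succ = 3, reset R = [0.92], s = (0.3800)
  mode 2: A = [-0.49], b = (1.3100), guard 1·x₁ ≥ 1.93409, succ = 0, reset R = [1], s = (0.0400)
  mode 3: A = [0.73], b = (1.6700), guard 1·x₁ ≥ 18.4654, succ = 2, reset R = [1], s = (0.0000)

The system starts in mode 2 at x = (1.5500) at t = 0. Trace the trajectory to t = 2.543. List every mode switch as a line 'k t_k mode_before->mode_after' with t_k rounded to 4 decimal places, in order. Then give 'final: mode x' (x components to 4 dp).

Mode 2: guard c·x = 1.9341 hit at Δt = 0.8538 (t = 0.8538), x⁻ = (1.9341) → reset → x⁺ = (1.9741), jump to mode 0
Mode 0: guard c·x = 8.0802 hit at Δt = 1.0562 (t = 1.9100), x⁻ = (8.0802) → reset → x⁺ = (8.6650), jump to mode 3
Mode 3: flow for 0.6330 to horizon, guard not reached → x = (15.0984)

1 0.8538 2->0
2 1.9100 0->3
final: 3 15.0984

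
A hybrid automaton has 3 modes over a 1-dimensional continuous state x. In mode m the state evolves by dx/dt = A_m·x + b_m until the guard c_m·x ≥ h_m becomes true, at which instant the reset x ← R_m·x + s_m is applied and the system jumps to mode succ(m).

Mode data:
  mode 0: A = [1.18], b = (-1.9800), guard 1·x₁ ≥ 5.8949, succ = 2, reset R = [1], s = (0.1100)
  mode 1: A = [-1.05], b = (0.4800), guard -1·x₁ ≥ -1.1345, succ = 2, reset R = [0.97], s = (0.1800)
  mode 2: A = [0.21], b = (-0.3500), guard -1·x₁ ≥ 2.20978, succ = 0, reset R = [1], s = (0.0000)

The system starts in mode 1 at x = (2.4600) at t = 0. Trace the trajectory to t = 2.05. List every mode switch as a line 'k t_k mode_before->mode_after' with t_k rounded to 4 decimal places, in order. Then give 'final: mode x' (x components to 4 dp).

Mode 1: guard c·x = -1.1345 hit at Δt = 1.0325 (t = 1.0325), x⁻ = (1.1345) → reset → x⁺ = (1.2805), jump to mode 2
Mode 2: flow for 1.0175 to horizon, guard not reached → x = (1.1885)

1 1.0325 1->2
final: 2 1.1885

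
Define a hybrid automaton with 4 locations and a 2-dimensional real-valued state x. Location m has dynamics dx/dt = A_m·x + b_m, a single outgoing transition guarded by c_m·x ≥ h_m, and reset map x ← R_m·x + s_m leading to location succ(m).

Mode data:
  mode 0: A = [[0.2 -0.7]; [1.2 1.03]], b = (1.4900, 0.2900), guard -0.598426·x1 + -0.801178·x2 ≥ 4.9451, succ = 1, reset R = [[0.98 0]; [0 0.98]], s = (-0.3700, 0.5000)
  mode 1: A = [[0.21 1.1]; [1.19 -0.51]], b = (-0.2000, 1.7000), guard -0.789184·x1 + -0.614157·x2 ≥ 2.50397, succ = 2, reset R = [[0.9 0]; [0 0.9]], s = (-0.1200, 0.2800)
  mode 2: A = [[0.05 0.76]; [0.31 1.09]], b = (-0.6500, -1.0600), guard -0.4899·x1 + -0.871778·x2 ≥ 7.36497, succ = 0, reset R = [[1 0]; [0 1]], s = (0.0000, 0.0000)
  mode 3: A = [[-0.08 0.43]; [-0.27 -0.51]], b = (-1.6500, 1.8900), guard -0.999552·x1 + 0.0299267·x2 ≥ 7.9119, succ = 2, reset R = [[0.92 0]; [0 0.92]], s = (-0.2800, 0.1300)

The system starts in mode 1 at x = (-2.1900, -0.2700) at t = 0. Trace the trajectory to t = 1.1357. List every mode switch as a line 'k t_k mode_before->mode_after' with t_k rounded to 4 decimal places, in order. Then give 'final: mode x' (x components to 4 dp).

Mode 1: guard c·x = 2.5040 hit at Δt = 0.4001 (t = 0.4001), x⁻ = (-2.6691, -0.6474) → reset → x⁺ = (-2.5222, -0.3026), jump to mode 2
Mode 2: flow for 0.7356 to horizon, guard not reached → x = (-3.9038, -2.9196)

1 0.4001 1->2
final: 2 -3.9038 -2.9196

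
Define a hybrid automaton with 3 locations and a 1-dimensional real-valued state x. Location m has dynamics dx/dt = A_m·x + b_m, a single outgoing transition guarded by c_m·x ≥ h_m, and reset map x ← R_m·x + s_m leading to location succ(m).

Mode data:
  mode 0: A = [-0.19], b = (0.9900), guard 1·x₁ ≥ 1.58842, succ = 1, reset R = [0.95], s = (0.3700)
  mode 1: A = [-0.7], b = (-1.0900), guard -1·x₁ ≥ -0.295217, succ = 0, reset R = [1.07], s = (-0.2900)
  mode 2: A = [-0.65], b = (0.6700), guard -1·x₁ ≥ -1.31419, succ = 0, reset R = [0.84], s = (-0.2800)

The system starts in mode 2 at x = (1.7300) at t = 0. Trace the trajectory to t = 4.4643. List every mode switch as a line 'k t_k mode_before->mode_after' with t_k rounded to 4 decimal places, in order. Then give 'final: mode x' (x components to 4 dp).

Mode 2: guard c·x = -1.3142 hit at Δt = 1.3893 (t = 1.3893), x⁻ = (1.3142) → reset → x⁺ = (0.8239), jump to mode 0
Mode 0: guard c·x = 1.5884 hit at Δt = 1.0079 (t = 2.3972), x⁻ = (1.5884) → reset → x⁺ = (1.8790), jump to mode 1
Mode 1: guard c·x = -0.2952 hit at Δt = 0.8827 (t = 3.2799), x⁻ = (0.2952) → reset → x⁺ = (0.0259), jump to mode 0
Mode 0: flow for 1.1844 to horizon, guard not reached → x = (1.0707)

1 1.3893 2->0
2 2.3972 0->1
3 3.2799 1->0
final: 0 1.0707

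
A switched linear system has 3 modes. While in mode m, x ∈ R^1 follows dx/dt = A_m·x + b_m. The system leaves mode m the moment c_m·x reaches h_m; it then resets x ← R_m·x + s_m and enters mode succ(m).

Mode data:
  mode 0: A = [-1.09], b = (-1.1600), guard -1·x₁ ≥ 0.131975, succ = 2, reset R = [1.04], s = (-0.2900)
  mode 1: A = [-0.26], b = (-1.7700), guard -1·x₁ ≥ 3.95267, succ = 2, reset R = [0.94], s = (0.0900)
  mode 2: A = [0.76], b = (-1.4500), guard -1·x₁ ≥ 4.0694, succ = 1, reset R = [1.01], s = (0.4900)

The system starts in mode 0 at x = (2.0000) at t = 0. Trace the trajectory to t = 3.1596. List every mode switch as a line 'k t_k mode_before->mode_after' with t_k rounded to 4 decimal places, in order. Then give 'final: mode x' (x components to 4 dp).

Mode 0: guard c·x = 0.1320 hit at Δt = 1.0917 (t = 1.0917), x⁻ = (-0.1320) → reset → x⁺ = (-0.4273), jump to mode 2
Mode 2: guard c·x = 4.0694 hit at Δt = 1.2367 (t = 2.3284), x⁻ = (-4.0694) → reset → x⁺ = (-3.6201), jump to mode 1
Mode 1: guard c·x = 3.9527 hit at Δt = 0.4238 (t = 2.7522), x⁻ = (-3.9527) → reset → x⁺ = (-3.6255), jump to mode 2
Mode 2: guard c·x = 4.0694 hit at Δt = 0.1015 (t = 2.8537), x⁻ = (-4.0694) → reset → x⁺ = (-3.6201), jump to mode 1
Mode 1: flow for 0.3059 to horizon, guard not reached → x = (-3.8638)

1 1.0917 0->2
2 2.3284 2->1
3 2.7522 1->2
4 2.8537 2->1
final: 1 -3.8638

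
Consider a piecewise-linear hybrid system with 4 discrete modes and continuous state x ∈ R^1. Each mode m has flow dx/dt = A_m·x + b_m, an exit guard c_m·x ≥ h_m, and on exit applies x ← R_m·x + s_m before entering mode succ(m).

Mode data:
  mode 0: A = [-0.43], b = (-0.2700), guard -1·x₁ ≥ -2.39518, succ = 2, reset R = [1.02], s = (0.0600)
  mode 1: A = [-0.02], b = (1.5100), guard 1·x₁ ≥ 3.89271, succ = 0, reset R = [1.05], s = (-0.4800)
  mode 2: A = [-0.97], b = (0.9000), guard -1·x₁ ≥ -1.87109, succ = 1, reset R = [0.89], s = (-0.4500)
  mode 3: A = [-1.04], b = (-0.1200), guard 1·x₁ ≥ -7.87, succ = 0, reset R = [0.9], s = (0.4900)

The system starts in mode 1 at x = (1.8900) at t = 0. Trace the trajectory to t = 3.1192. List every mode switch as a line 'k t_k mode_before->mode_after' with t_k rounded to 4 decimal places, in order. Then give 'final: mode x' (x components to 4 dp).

1 1.3792 1->0
2 2.1633 0->2
3 2.6920 2->1
final: 1 1.8473

Mode 1: guard c·x = 3.8927 hit at Δt = 1.3792 (t = 1.3792), x⁻ = (3.8927) → reset → x⁺ = (3.6073), jump to mode 0
Mode 0: guard c·x = -2.3952 hit at Δt = 0.7841 (t = 2.1633), x⁻ = (2.3952) → reset → x⁺ = (2.5031), jump to mode 2
Mode 2: guard c·x = -1.8711 hit at Δt = 0.5287 (t = 2.6920), x⁻ = (1.8711) → reset → x⁺ = (1.2153), jump to mode 1
Mode 1: flow for 0.4272 to horizon, guard not reached → x = (1.8473)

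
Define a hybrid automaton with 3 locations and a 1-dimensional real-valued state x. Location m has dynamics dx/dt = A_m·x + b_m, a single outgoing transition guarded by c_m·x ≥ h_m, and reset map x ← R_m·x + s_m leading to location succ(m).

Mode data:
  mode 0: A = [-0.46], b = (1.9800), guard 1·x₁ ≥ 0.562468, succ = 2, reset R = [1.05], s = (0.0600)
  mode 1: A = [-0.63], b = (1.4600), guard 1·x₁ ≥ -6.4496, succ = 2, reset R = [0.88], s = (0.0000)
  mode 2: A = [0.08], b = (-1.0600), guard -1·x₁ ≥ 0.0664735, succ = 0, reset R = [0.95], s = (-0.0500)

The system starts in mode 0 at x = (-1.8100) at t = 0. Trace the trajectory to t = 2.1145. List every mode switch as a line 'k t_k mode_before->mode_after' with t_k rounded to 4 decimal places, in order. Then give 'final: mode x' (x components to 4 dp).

1 1.0675 0->2
2 1.7594 2->0
final: 0 0.5526

Mode 0: guard c·x = 0.5625 hit at Δt = 1.0675 (t = 1.0675), x⁻ = (0.5625) → reset → x⁺ = (0.6506), jump to mode 2
Mode 2: guard c·x = 0.0665 hit at Δt = 0.6919 (t = 1.7594), x⁻ = (-0.0665) → reset → x⁺ = (-0.1131), jump to mode 0
Mode 0: flow for 0.3551 to horizon, guard not reached → x = (0.5526)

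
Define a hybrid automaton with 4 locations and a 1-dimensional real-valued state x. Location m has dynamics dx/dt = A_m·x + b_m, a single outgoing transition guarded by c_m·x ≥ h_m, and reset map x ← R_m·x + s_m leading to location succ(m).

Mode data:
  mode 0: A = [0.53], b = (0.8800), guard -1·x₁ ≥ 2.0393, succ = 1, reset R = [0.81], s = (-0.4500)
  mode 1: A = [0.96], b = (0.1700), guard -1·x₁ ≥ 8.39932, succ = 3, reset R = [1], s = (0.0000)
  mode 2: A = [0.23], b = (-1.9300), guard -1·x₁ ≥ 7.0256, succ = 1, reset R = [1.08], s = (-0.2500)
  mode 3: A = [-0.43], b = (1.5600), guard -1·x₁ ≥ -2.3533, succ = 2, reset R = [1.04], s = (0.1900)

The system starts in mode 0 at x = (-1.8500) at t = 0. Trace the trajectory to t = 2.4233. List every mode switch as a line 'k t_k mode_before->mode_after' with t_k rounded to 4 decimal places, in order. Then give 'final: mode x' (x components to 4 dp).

Mode 0: guard c·x = 2.0393 hit at Δt = 1.3062 (t = 1.3062), x⁻ = (-2.0393) → reset → x⁺ = (-2.1018), jump to mode 1
Mode 1: flow for 1.1171 to horizon, guard not reached → x = (-5.8019)

1 1.3062 0->1
final: 1 -5.8019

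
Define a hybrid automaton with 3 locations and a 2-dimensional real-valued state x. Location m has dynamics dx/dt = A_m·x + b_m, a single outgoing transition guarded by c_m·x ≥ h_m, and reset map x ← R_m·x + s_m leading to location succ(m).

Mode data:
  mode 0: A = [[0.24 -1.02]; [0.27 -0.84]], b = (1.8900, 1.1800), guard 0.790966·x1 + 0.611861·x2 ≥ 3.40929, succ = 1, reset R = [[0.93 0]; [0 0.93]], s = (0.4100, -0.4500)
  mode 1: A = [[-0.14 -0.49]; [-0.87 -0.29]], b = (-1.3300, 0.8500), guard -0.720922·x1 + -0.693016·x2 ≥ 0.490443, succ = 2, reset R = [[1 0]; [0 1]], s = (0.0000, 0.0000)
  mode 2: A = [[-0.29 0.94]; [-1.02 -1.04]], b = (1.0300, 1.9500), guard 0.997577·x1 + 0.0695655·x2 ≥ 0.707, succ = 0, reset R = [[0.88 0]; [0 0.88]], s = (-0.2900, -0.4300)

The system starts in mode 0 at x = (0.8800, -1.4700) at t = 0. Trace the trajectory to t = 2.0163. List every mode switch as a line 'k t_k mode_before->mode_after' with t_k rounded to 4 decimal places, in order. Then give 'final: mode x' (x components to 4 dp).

1 1.0390 0->1
final: 1 2.5419 -1.4314

Mode 0: guard c·x = 3.4093 hit at Δt = 1.0390 (t = 1.0390), x⁻ = (3.7677, 0.7015) → reset → x⁺ = (3.9139, 0.2024), jump to mode 1
Mode 1: flow for 0.9773 to horizon, guard not reached → x = (2.5419, -1.4314)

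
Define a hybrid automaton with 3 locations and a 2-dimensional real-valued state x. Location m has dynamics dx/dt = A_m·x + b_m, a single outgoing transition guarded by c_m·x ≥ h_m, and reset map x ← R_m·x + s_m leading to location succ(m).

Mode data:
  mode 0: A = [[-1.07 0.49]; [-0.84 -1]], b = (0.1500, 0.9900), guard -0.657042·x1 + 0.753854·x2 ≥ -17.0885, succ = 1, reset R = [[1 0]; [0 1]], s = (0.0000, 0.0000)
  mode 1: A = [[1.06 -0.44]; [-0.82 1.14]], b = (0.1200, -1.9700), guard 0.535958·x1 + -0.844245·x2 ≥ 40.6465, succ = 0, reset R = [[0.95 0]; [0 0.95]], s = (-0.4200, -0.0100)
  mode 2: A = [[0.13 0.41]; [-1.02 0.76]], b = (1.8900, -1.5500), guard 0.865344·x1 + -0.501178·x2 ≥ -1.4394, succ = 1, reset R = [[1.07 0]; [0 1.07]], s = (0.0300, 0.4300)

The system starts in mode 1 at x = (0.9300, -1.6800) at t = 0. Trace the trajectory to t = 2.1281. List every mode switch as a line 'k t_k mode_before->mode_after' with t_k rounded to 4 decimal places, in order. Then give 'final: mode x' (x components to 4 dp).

1 1.5993 1->0
final: 0 5.4271 -22.9767

Mode 1: guard c·x = 40.6465 hit at Δt = 1.5993 (t = 1.5993), x⁻ = (20.5549, -35.0964) → reset → x⁺ = (19.1071, -33.3516), jump to mode 0
Mode 0: flow for 0.5288 to horizon, guard not reached → x = (5.4271, -22.9767)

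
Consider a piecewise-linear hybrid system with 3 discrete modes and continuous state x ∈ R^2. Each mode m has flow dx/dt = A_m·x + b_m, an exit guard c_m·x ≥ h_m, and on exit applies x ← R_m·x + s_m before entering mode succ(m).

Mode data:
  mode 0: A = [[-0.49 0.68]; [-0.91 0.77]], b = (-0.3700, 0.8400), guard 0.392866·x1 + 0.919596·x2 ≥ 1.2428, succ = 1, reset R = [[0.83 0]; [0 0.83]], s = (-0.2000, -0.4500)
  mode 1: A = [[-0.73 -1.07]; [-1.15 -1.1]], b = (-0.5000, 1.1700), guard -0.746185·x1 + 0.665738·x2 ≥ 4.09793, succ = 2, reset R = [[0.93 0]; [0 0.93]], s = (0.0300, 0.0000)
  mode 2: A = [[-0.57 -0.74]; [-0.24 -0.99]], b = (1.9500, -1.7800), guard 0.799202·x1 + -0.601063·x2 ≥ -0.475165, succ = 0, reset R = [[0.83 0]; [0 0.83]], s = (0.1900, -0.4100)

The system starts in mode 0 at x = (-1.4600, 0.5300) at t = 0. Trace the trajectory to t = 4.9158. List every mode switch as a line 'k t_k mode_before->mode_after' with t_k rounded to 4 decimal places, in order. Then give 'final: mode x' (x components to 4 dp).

Mode 0: guard c·x = 1.2428 hit at Δt = 0.4383 (t = 0.4383), x⁻ = (-1.0129, 1.7842) → reset → x⁺ = (-1.0407, 1.0309), jump to mode 1
Mode 1: guard c·x = 4.0979 hit at Δt = 1.5507 (t = 1.9890), x⁻ = (-2.9052, 2.8993) → reset → x⁺ = (-2.6718, 2.6963), jump to mode 2
Mode 2: guard c·x = -0.4752 hit at Δt = 1.0397 (t = 3.0287), x⁻ = (-0.5637, 0.0410) → reset → x⁺ = (-0.2779, -0.3759), jump to mode 0
Mode 0: guard c·x = 1.2428 hit at Δt = 1.2332 (t = 4.2619), x⁻ = (-0.1897, 1.4325) → reset → x⁺ = (-0.3574, 0.7390), jump to mode 1
Mode 1: flow for 0.6539 to horizon, guard not reached → x = (-1.0571, 1.3042)

1 0.4383 0->1
2 1.9890 1->2
3 3.0287 2->0
4 4.2619 0->1
final: 1 -1.0571 1.3042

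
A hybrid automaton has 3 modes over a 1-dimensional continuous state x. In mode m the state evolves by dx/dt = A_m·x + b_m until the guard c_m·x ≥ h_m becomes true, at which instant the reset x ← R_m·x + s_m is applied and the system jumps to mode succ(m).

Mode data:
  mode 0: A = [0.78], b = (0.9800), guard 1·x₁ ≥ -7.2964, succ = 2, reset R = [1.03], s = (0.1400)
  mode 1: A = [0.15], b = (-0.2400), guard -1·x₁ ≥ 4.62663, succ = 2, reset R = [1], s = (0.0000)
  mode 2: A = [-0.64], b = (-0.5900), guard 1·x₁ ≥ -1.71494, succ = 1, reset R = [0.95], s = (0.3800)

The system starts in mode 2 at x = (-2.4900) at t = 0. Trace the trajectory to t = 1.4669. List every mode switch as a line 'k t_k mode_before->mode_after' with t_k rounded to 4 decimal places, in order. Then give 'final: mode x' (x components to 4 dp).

Mode 2: guard c·x = -1.7149 hit at Δt = 1.0652 (t = 1.0652), x⁻ = (-1.7149) → reset → x⁺ = (-1.2492), jump to mode 1
Mode 1: flow for 0.4017 to horizon, guard not reached → x = (-1.4261)

1 1.0652 2->1
final: 1 -1.4261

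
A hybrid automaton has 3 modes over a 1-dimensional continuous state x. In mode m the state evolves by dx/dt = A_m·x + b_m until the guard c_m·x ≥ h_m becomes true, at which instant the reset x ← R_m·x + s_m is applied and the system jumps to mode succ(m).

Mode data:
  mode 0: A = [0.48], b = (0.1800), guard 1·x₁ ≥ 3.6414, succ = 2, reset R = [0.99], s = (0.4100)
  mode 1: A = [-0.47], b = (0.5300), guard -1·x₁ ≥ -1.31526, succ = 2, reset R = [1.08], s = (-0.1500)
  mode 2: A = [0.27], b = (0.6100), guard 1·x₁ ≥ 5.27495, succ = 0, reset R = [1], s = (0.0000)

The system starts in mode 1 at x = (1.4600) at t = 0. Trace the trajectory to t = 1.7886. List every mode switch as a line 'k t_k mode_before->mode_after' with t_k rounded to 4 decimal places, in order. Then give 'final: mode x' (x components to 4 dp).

1 1.2167 1->2
final: 2 1.8599

Mode 1: guard c·x = -1.3153 hit at Δt = 1.2167 (t = 1.2167), x⁻ = (1.3153) → reset → x⁺ = (1.2705), jump to mode 2
Mode 2: flow for 0.5719 to horizon, guard not reached → x = (1.8599)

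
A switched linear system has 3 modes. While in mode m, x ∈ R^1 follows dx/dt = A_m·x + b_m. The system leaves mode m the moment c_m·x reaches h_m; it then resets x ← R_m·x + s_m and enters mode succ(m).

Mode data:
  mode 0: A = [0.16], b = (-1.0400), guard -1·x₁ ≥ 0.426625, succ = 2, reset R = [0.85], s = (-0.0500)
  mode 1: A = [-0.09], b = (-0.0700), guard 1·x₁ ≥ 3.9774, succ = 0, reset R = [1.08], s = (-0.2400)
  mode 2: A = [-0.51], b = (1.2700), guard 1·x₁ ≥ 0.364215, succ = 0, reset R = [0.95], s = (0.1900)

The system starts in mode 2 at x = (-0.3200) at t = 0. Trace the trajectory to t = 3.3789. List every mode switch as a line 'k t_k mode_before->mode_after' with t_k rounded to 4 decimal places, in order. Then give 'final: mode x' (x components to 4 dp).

Mode 2: guard c·x = 0.3642 hit at Δt = 0.5471 (t = 0.5471), x⁻ = (0.3642) → reset → x⁺ = (0.5360), jump to mode 0
Mode 0: guard c·x = 0.4266 hit at Δt = 0.9352 (t = 1.4823), x⁻ = (-0.4266) → reset → x⁺ = (-0.4126), jump to mode 2
Mode 2: guard c·x = 0.3642 hit at Δt = 0.6107 (t = 2.0930), x⁻ = (0.3642) → reset → x⁺ = (0.5360), jump to mode 0
Mode 0: guard c·x = 0.4266 hit at Δt = 0.9352 (t = 3.0282), x⁻ = (-0.4266) → reset → x⁺ = (-0.4126), jump to mode 2
Mode 2: flow for 0.3507 to horizon, guard not reached → x = (0.0628)

1 0.5471 2->0
2 1.4823 0->2
3 2.0930 2->0
4 3.0282 0->2
final: 2 0.0628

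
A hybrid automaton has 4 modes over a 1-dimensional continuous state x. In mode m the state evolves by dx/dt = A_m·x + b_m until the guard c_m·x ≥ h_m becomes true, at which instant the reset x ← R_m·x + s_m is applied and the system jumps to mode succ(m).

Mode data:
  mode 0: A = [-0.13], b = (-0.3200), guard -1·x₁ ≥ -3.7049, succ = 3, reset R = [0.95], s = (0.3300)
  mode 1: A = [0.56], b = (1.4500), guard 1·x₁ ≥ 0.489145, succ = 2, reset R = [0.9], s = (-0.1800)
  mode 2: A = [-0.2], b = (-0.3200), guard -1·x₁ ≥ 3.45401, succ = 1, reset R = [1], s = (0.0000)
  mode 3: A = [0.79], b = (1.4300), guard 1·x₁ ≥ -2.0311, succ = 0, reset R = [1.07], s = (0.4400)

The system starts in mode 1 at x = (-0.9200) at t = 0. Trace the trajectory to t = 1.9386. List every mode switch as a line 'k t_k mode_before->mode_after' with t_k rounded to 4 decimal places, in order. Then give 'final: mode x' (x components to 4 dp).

Mode 1: guard c·x = 0.4891 hit at Δt = 1.0929 (t = 1.0929), x⁻ = (0.4891) → reset → x⁺ = (0.2602), jump to mode 2
Mode 2: flow for 0.8457 to horizon, guard not reached → x = (-0.0292)

1 1.0929 1->2
final: 2 -0.0292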